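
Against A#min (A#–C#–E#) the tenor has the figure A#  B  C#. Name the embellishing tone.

B is a passing tone.

The harmony at that moment is A# minor triad (A#, C#, E#); B is not a chord tone.
It is approached by step up from A# and left by step up to C#.
Step in, step out in the same direction — a passing tone.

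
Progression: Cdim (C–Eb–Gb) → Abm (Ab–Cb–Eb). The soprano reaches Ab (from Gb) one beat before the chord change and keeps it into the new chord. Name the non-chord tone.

Ab is an anticipation.

The harmony at that moment is C diminished triad (C, Eb, Gb); Ab is not a chord tone.
It is approached by step up from Gb and then sustained as the same pitch into the next harmony.
Arriving early and becoming a chord tone when the harmony changes — an anticipation.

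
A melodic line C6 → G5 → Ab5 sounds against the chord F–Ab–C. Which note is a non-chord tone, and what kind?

The harmony at that moment is F minor triad (F, Ab, C); G5 is not a chord tone.
It is approached by leap down from C6 and left by step up to Ab5.
Leap in, step out — an appoggiatura.

G5 is an appoggiatura.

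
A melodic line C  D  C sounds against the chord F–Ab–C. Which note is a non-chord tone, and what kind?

D is a neighbor tone.

The harmony at that moment is F minor triad (F, Ab, C); D is not a chord tone.
It is approached by step up from C and left by step down to C.
Step away and step back to the same note — a neighbor tone (upper neighbor).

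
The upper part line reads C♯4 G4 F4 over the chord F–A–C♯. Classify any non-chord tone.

The harmony at that moment is F augmented triad (F, A, C♯); G4 is not a chord tone.
It is approached by leap up from C♯4 and left by step down to F4.
Leap in, step out — an appoggiatura.

G4 is an appoggiatura.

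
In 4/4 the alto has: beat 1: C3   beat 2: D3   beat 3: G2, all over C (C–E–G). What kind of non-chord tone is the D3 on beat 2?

Escape tone.

The harmony at that moment is C major triad (C, E, G); D3 is not a chord tone.
It is approached by step up from C3 and left by leap down to G2.
Step in, leap out, on a weak beat — an escape tone.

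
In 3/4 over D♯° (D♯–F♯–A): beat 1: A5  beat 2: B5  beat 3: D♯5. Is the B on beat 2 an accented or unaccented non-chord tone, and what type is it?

Unaccented escape tone.

The harmony at that moment is D♯ diminished triad (D♯, F♯, A); B5 is not a chord tone.
It is approached by step up from A5 and left by leap down to D♯5.
Step in, leap out — an escape tone.
It falls on a weak beat, so it is unaccented.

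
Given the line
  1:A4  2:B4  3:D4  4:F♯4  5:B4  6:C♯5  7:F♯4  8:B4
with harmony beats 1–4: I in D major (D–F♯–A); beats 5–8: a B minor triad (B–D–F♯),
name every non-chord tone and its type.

The harmony at that moment is D major triad (D, F♯, A); B4 is not a chord tone.
It is approached by step up from A4 and left by leap down to D4.
Step in, leap out — an escape tone.
The harmony at that moment is B minor triad (B, D, F♯); C♯5 is not a chord tone.
It is approached by step up from B4 and left by leap down to F♯4.
Step in, leap out — an escape tone.

B4 (beat 2) — escape tone; C♯5 (beat 6) — escape tone.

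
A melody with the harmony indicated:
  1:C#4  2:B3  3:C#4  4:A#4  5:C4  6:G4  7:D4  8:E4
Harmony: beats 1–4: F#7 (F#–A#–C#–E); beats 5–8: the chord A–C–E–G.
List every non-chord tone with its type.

The harmony at that moment is F# dominant seventh chord (F#, A#, C#, E); B3 is not a chord tone.
It is approached by step down from C#4 and left by step up to C#4.
Step away and step back to the same note — a neighbor tone (lower neighbor).
The harmony at that moment is A minor seventh chord (A, C, E, G); D4 is not a chord tone.
It is approached by leap down from G4 and left by step up to E4.
Leap in, step out — an appoggiatura.

B3 (beat 2) — neighbor tone; D4 (beat 7) — appoggiatura.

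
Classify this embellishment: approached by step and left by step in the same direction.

Approach: by step. Departure: by step, continuing in the same direction.
Stepwise on both sides with no change of direction means the note fills in the space between two different chord tones — a passing tone. (Had it turned back to its starting note it would be a neighbor tone instead.)

Passing tone.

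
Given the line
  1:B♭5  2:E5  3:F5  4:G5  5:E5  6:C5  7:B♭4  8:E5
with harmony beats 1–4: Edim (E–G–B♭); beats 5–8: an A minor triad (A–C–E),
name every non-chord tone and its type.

The harmony at that moment is E diminished triad (E, G, B♭); F5 is not a chord tone.
It is approached by step up from E5 and left by step up to G5.
Step in, step out in the same direction — a passing tone.
The harmony at that moment is A minor triad (A, C, E); B♭4 is not a chord tone.
It is approached by step down from C5 and left by leap up to E5.
Step in, leap out — an escape tone.

F5 (beat 3) — passing tone; B♭4 (beat 7) — escape tone.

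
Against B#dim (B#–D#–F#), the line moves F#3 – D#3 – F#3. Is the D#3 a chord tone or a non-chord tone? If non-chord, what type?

B# diminished triad contains B#, D#, F#; D# is the third, so it is a chord tone.

Chord tone (the third of B# diminished triad).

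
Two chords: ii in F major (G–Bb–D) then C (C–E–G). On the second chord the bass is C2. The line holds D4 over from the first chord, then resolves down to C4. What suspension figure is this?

At the second chord the bass is C2. The suspended D4 lies a ninth above the bass; after resolving down by step to C4, the interval above the bass becomes an octave.
Suspension figures are named by those two intervals: 9–8.

9–8 suspension.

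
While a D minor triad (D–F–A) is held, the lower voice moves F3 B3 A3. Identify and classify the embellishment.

The harmony at that moment is D minor triad (D, F, A); B3 is not a chord tone.
It is approached by leap up from F3 and left by step down to A3.
Leap in, step out — an appoggiatura.

B3 is an appoggiatura.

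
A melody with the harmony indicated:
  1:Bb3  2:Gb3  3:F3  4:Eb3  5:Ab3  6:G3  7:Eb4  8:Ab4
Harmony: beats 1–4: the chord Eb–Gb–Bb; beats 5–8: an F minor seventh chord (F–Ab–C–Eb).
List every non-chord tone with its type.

The harmony at that moment is Eb minor triad (Eb, Gb, Bb); F3 is not a chord tone.
It is approached by step down from Gb3 and left by step down to Eb3.
Step in, step out in the same direction — a passing tone.
The harmony at that moment is F minor seventh chord (F, Ab, C, Eb); G3 is not a chord tone.
It is approached by step down from Ab3 and left by leap up to Eb4.
Step in, leap out — an escape tone.

F3 (beat 3) — passing tone; G3 (beat 6) — escape tone.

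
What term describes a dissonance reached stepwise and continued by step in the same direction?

Approach: by step. Departure: by step, continuing in the same direction.
Stepwise on both sides with no change of direction means the note fills in the space between two different chord tones — a passing tone. (Had it turned back to its starting note it would be a neighbor tone instead.)

Passing tone.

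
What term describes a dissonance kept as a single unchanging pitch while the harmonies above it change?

Pedal tone.

Approach: none. Departure: none — a single pitch is sustained while the chords change around it, passing through harmonies that do not contain it.
No melodic motion at all; the dissonance is created entirely by the moving harmonies against the stationary note — a pedal tone (pedal point).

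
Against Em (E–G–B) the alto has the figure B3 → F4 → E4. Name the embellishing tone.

F4 is an appoggiatura.

The harmony at that moment is E minor triad (E, G, B); F4 is not a chord tone.
It is approached by leap up from B3 and left by step down to E4.
Leap in, step out — an appoggiatura.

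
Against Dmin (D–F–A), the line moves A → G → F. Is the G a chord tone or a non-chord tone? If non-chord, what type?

The harmony at that moment is D minor triad (D, F, A); G is not a chord tone.
It is approached by step down from A and left by step down to F.
Step in, step out in the same direction — a passing tone.

Non-chord tone — a passing tone.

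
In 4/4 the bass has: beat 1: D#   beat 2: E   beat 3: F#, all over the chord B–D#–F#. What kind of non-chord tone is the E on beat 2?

The harmony at that moment is B major triad (B, D#, F#); E is not a chord tone.
It is approached by step up from D# and left by step up to F#.
Step in, step out in the same direction — a passing tone.

Passing tone.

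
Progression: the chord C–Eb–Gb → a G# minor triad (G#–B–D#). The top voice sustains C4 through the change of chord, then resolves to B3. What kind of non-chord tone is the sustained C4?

C4 is a suspension.

The harmony at that moment is G# minor triad (G#, B, D#); C4 is not a chord tone.
It is held over (the same pitch as the preceding C4) and left by step down to B3.
Held over from the previous chord and resolving down by step — a suspension.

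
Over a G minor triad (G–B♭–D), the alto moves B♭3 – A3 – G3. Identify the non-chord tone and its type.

A3 is a passing tone.

The harmony at that moment is G minor triad (G, B♭, D); A3 is not a chord tone.
It is approached by step down from B♭3 and left by step down to G3.
Step in, step out in the same direction — a passing tone.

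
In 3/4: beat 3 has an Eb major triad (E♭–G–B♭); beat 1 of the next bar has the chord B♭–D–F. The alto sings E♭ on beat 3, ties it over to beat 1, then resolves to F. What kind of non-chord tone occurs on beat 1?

Retardation.

The harmony at that moment is B♭ major triad (B♭, D, F); E♭ is not a chord tone.
It is held over (the same pitch as the preceding E♭) and left by step up to F.
Held over from the previous chord and resolving up by step — a retardation.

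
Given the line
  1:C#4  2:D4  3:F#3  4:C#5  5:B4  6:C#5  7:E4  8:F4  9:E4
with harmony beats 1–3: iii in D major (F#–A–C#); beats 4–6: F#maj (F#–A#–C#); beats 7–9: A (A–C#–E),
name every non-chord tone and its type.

The harmony at that moment is F# minor triad (F#, A, C#); D4 is not a chord tone.
It is approached by step up from C#4 and left by leap down to F#3.
Step in, leap out — an escape tone.
The harmony at that moment is F# major triad (F#, A#, C#); B4 is not a chord tone.
It is approached by step down from C#5 and left by step up to C#5.
Step away and step back to the same note — a neighbor tone (lower neighbor).
The harmony at that moment is A major triad (A, C#, E); F4 is not a chord tone.
It is approached by step up from E4 and left by step down to E4.
Step away and step back to the same note — a neighbor tone (upper neighbor).

D4 (beat 2) — escape tone; B4 (beat 5) — neighbor tone; F4 (beat 8) — neighbor tone.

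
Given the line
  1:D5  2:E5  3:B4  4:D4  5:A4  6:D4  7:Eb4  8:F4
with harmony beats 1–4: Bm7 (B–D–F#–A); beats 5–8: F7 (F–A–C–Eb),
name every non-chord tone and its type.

The harmony at that moment is B minor seventh chord (B, D, F#, A); E5 is not a chord tone.
It is approached by step up from D5 and left by leap down to B4.
Step in, leap out — an escape tone.
The harmony at that moment is F dominant seventh chord (F, A, C, Eb); D4 is not a chord tone.
It is approached by leap down from A4 and left by step up to Eb4.
Leap in, step out — an appoggiatura.

E5 (beat 2) — escape tone; D4 (beat 6) — appoggiatura.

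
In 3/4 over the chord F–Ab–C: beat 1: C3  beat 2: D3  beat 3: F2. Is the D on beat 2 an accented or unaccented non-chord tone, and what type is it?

The harmony at that moment is F minor triad (F, Ab, C); D3 is not a chord tone.
It is approached by step up from C3 and left by leap down to F2.
Step in, leap out — an escape tone.
It falls on a weak beat, so it is unaccented.

Unaccented escape tone.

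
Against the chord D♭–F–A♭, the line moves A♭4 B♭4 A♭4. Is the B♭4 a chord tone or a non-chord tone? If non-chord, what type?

Non-chord tone — a neighbor tone.

The harmony at that moment is D♭ major triad (D♭, F, A♭); B♭4 is not a chord tone.
It is approached by step up from A♭4 and left by step down to A♭4.
Step away and step back to the same note — a neighbor tone (upper neighbor).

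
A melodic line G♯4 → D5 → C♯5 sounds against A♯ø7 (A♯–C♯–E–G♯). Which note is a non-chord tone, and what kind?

The harmony at that moment is A♯ half-diminished seventh chord (A♯, C♯, E, G♯); D5 is not a chord tone.
It is approached by leap up from G♯4 and left by step down to C♯5.
Leap in, step out — an appoggiatura.

D5 is an appoggiatura.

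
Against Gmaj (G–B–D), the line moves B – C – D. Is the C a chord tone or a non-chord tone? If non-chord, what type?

The harmony at that moment is G major triad (G, B, D); C is not a chord tone.
It is approached by step up from B and left by step up to D.
Step in, step out in the same direction — a passing tone.

Non-chord tone — a passing tone.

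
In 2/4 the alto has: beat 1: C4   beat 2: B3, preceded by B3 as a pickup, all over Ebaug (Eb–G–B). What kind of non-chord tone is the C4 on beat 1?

The harmony at that moment is Eb augmented triad (Eb, G, B); C4 is not a chord tone.
It is approached by step up from B3 and left by step down to B3.
Step away and step back to the same note — a neighbor tone (upper neighbor).

Upper neighbor tone.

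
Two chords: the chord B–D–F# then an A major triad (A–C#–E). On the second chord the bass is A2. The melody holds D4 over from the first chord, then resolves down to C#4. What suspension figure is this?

4–3 suspension.

At the second chord the bass is A2. The suspended D4 lies a fourth above the bass; after resolving down by step to C#4, the interval above the bass becomes a third.
Suspension figures are named by those two intervals: 4–3.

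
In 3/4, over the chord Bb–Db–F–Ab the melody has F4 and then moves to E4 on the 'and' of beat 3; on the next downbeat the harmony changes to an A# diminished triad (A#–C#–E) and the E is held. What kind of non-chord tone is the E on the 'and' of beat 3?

Anticipation.

The harmony at that moment is Bb minor seventh chord (Bb, Db, F, Ab); E4 is not a chord tone.
It is approached by step down from F4 and then sustained as the same pitch into the next harmony.
Arriving early and becoming a chord tone when the harmony changes — an anticipation.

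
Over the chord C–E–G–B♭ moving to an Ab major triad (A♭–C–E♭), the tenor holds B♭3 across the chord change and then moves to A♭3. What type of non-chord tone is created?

B♭3 is a suspension.

The harmony at that moment is A♭ major triad (A♭, C, E♭); B♭3 is not a chord tone.
It is held over (the same pitch as the preceding B♭3) and left by step down to A♭3.
Held over from the previous chord and resolving down by step — a suspension.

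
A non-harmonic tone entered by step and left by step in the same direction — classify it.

Passing tone.

Approach: by step. Departure: by step, continuing in the same direction.
Stepwise on both sides with no change of direction means the note fills in the space between two different chord tones — a passing tone. (Had it turned back to its starting note it would be a neighbor tone instead.)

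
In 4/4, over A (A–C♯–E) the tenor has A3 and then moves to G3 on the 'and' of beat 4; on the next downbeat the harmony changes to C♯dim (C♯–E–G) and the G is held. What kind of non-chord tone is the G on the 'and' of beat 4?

Anticipation.

The harmony at that moment is A major triad (A, C♯, E); G3 is not a chord tone.
It is approached by step down from A3 and then sustained as the same pitch into the next harmony.
Arriving early and becoming a chord tone when the harmony changes — an anticipation.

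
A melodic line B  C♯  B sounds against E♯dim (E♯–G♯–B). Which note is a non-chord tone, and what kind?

The harmony at that moment is E♯ diminished triad (E♯, G♯, B); C♯ is not a chord tone.
It is approached by step up from B and left by step down to B.
Step away and step back to the same note — a neighbor tone (upper neighbor).

C♯ is a neighbor tone.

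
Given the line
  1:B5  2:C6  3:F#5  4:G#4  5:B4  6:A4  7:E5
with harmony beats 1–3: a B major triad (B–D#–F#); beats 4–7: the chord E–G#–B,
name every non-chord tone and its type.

The harmony at that moment is B major triad (B, D#, F#); C6 is not a chord tone.
It is approached by step up from B5 and left by leap down to F#5.
Step in, leap out — an escape tone.
The harmony at that moment is E major triad (E, G#, B); A4 is not a chord tone.
It is approached by step down from B4 and left by leap up to E5.
Step in, leap out — an escape tone.

C6 (beat 2) — escape tone; A4 (beat 6) — escape tone.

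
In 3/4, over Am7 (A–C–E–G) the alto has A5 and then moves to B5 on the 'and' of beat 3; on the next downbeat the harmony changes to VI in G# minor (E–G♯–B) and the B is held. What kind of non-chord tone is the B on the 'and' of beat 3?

The harmony at that moment is A minor seventh chord (A, C, E, G); B5 is not a chord tone.
It is approached by step up from A5 and then sustained as the same pitch into the next harmony.
Arriving early and becoming a chord tone when the harmony changes — an anticipation.

Anticipation.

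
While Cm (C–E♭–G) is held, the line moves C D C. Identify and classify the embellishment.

The harmony at that moment is C minor triad (C, E♭, G); D is not a chord tone.
It is approached by step up from C and left by step down to C.
Step away and step back to the same note — a neighbor tone (upper neighbor).

D is a neighbor tone.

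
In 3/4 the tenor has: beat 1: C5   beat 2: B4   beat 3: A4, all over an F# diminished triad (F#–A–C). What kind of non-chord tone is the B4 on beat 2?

The harmony at that moment is F# diminished triad (F#, A, C); B4 is not a chord tone.
It is approached by step down from C5 and left by step down to A4.
Step in, step out in the same direction — a passing tone.

Passing tone.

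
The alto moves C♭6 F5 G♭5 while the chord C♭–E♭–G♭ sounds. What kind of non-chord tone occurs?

The harmony at that moment is C♭ major triad (C♭, E♭, G♭); F5 is not a chord tone.
It is approached by leap down from C♭6 and left by step up to G♭5.
Leap in, step out — an appoggiatura.

F5 is an appoggiatura.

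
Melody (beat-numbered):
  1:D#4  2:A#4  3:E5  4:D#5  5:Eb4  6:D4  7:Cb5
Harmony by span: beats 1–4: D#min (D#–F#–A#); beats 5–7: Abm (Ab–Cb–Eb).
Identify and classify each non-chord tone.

E5 (beat 3) — appoggiatura; D4 (beat 6) — escape tone.

The harmony at that moment is D# minor triad (D#, F#, A#); E5 is not a chord tone.
It is approached by leap up from A#4 and left by step down to D#5.
Leap in, step out — an appoggiatura.
The harmony at that moment is Ab minor triad (Ab, Cb, Eb); D4 is not a chord tone.
It is approached by step down from Eb4 and left by leap up to Cb5.
Step in, leap out — an escape tone.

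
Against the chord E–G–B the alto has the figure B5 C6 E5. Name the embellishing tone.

C6 is an escape tone.

The harmony at that moment is E minor triad (E, G, B); C6 is not a chord tone.
It is approached by step up from B5 and left by leap down to E5.
Step in, leap out — an escape tone.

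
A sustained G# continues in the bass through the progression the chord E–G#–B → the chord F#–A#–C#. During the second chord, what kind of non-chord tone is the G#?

Pedal tone (pedal point).

The harmony at that moment is F# major triad (F#, A#, C#); G# is not a chord tone.
It is held over (the same pitch as the preceding G#) and then sustained as the same pitch into the next harmony.
Sustained through a change of harmony — a pedal tone.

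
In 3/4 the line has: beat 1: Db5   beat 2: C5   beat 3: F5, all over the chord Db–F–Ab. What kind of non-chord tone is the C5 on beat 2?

The harmony at that moment is Db major triad (Db, F, Ab); C5 is not a chord tone.
It is approached by step down from Db5 and left by leap up to F5.
Step in, leap out, on a weak beat — an escape tone.

Escape tone.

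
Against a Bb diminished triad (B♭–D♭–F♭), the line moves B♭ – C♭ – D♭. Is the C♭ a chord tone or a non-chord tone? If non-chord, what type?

Non-chord tone — a passing tone.

The harmony at that moment is B♭ diminished triad (B♭, D♭, F♭); C♭ is not a chord tone.
It is approached by step up from B♭ and left by step up to D♭.
Step in, step out in the same direction — a passing tone.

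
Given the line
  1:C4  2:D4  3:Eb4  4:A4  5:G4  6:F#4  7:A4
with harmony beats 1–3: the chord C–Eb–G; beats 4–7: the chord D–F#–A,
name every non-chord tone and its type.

The harmony at that moment is C minor triad (C, Eb, G); D4 is not a chord tone.
It is approached by step up from C4 and left by step up to Eb4.
Step in, step out in the same direction — a passing tone.
The harmony at that moment is D major triad (D, F#, A); G4 is not a chord tone.
It is approached by step down from A4 and left by step down to F#4.
Step in, step out in the same direction — a passing tone.

D4 (beat 2) — passing tone; G4 (beat 5) — passing tone.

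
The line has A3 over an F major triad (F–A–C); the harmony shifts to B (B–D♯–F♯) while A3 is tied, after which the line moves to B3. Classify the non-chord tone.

The harmony at that moment is B major triad (B, D♯, F♯); A3 is not a chord tone.
It is held over (the same pitch as the preceding A3) and left by step up to B3.
Held over from the previous chord and resolving up by step — a retardation.

A3 is a retardation.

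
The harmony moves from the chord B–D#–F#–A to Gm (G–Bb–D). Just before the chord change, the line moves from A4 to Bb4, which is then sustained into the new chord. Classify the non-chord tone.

Bb4 is an anticipation.

The harmony at that moment is B dominant seventh chord (B, D#, F#, A); Bb4 is not a chord tone.
It is approached by step up from A4 and then sustained as the same pitch into the next harmony.
Arriving early and becoming a chord tone when the harmony changes — an anticipation.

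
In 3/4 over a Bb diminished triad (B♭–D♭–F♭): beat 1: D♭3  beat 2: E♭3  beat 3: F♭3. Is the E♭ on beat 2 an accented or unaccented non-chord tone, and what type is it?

The harmony at that moment is B♭ diminished triad (B♭, D♭, F♭); E♭3 is not a chord tone.
It is approached by step up from D♭3 and left by step up to F♭3.
Step in, step out in the same direction — a passing tone.
It falls on a weak beat, so it is unaccented.

Unaccented passing tone.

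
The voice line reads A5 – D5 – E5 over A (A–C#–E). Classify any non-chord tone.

The harmony at that moment is A major triad (A, C#, E); D5 is not a chord tone.
It is approached by leap down from A5 and left by step up to E5.
Leap in, step out — an appoggiatura.

D5 is an appoggiatura.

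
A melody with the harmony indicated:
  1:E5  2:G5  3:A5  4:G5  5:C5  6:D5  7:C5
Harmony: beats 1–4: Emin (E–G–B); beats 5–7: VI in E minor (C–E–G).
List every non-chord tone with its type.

A5 (beat 3) — neighbor tone; D5 (beat 6) — neighbor tone.

The harmony at that moment is E minor triad (E, G, B); A5 is not a chord tone.
It is approached by step up from G5 and left by step down to G5.
Step away and step back to the same note — a neighbor tone (upper neighbor).
The harmony at that moment is C major triad (C, E, G); D5 is not a chord tone.
It is approached by step up from C5 and left by step down to C5.
Step away and step back to the same note — a neighbor tone (upper neighbor).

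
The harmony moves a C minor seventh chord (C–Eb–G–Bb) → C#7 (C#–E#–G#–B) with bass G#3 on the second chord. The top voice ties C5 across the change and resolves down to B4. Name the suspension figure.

4–3 suspension.

At the second chord the bass is G#3. The suspended C5 lies a fourth above the bass; after resolving down by step to B4, the interval above the bass becomes a third.
Suspension figures are named by those two intervals: 4–3.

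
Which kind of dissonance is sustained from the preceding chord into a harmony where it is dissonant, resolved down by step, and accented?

Suspension.

Approach: by preparation — the pitch is first a chord tone, then held (tied or repeated) while the harmony changes under it. Departure: down by step. Metric position: strong.
A prepared dissonance that resolves downward by step — a suspension. (The same figure resolving upward would be a retardation.)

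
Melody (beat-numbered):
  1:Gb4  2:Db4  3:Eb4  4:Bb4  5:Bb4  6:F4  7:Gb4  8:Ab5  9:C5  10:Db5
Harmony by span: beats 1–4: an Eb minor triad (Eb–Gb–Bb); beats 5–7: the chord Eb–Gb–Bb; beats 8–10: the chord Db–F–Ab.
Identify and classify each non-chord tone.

Db4 (beat 2) — appoggiatura; F4 (beat 6) — appoggiatura; C5 (beat 9) — appoggiatura.

The harmony at that moment is Eb minor triad (Eb, Gb, Bb); Db4 is not a chord tone.
It is approached by leap down from Gb4 and left by step up to Eb4.
Leap in, step out — an appoggiatura.
The harmony at that moment is Eb minor triad (Eb, Gb, Bb); F4 is not a chord tone.
It is approached by leap down from Bb4 and left by step up to Gb4.
Leap in, step out — an appoggiatura.
The harmony at that moment is Db major triad (Db, F, Ab); C5 is not a chord tone.
It is approached by leap down from Ab5 and left by step up to Db5.
Leap in, step out — an appoggiatura.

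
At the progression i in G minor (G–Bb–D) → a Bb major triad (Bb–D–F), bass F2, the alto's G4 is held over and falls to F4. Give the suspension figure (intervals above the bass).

9–8 suspension.

At the second chord the bass is F2. The suspended G4 lies a ninth above the bass; after resolving down by step to F4, the interval above the bass becomes an octave.
Suspension figures are named by those two intervals: 9–8.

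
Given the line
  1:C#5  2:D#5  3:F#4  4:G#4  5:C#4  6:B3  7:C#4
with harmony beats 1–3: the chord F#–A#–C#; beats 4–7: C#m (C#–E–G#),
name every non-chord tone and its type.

D#5 (beat 2) — escape tone; B3 (beat 6) — neighbor tone.

The harmony at that moment is F# major triad (F#, A#, C#); D#5 is not a chord tone.
It is approached by step up from C#5 and left by leap down to F#4.
Step in, leap out — an escape tone.
The harmony at that moment is C# minor triad (C#, E, G#); B3 is not a chord tone.
It is approached by step down from C#4 and left by step up to C#4.
Step away and step back to the same note — a neighbor tone (lower neighbor).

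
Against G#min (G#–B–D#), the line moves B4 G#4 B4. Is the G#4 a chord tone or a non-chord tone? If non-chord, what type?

Chord tone (the root of G# minor triad).

G# minor triad contains G#, B, D#; G# is the root, so it is a chord tone.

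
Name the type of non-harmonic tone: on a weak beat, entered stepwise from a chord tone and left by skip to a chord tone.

Escape tone.

Approach: by step. Departure: by leap. Metric position: weak.
Step in, leap out, from a weak position — an escape tone (échappée). (It is the mirror image of the appoggiatura, which leaps in and steps out on a strong beat.)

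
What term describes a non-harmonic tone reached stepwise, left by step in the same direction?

Approach: by step. Departure: by step, continuing in the same direction.
Stepwise on both sides with no change of direction means the note fills in the space between two different chord tones — a passing tone. (Had it turned back to its starting note it would be a neighbor tone instead.)

Passing tone.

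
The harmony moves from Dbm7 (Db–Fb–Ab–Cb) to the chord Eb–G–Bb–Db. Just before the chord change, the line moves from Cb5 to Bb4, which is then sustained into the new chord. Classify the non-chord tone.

Bb4 is an anticipation.

The harmony at that moment is Db minor seventh chord (Db, Fb, Ab, Cb); Bb4 is not a chord tone.
It is approached by step down from Cb5 and then sustained as the same pitch into the next harmony.
Arriving early and becoming a chord tone when the harmony changes — an anticipation.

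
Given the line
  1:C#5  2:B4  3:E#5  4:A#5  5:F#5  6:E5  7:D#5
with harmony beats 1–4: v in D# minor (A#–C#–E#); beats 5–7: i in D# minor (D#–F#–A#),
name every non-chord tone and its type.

B4 (beat 2) — escape tone; E5 (beat 6) — passing tone.

The harmony at that moment is A# minor triad (A#, C#, E#); B4 is not a chord tone.
It is approached by step down from C#5 and left by leap up to E#5.
Step in, leap out — an escape tone.
The harmony at that moment is D# minor triad (D#, F#, A#); E5 is not a chord tone.
It is approached by step down from F#5 and left by step down to D#5.
Step in, step out in the same direction — a passing tone.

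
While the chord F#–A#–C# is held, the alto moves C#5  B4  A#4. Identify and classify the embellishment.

B4 is a passing tone.

The harmony at that moment is F# major triad (F#, A#, C#); B4 is not a chord tone.
It is approached by step down from C#5 and left by step down to A#4.
Step in, step out in the same direction — a passing tone.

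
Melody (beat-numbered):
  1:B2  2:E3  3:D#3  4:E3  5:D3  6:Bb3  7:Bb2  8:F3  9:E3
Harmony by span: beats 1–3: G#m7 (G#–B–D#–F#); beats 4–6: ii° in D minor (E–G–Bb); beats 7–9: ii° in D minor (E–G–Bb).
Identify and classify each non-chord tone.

E3 (beat 2) — appoggiatura; D3 (beat 5) — escape tone; F3 (beat 8) — appoggiatura.

The harmony at that moment is G# minor seventh chord (G#, B, D#, F#); E3 is not a chord tone.
It is approached by leap up from B2 and left by step down to D#3.
Leap in, step out — an appoggiatura.
The harmony at that moment is E diminished triad (E, G, Bb); D3 is not a chord tone.
It is approached by step down from E3 and left by leap up to Bb3.
Step in, leap out — an escape tone.
The harmony at that moment is E diminished triad (E, G, Bb); F3 is not a chord tone.
It is approached by leap up from Bb2 and left by step down to E3.
Leap in, step out — an appoggiatura.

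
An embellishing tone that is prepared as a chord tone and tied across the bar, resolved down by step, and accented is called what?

Approach: by preparation — the pitch is first a chord tone, then held (tied or repeated) while the harmony changes under it. Departure: down by step. Metric position: strong.
A prepared dissonance that resolves downward by step — a suspension. (The same figure resolving upward would be a retardation.)

Suspension.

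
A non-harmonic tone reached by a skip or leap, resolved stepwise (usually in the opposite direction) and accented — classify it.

Appoggiatura.

Approach: by leap. Departure: by step. Metric position: strong.
Leap in, step out, in a metrically strong position — an appoggiatura. (It is the mirror image of the escape tone, which steps in and leaps out from a weak position.)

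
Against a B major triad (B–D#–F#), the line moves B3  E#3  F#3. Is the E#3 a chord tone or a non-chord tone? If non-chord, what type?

Non-chord tone — an appoggiatura.

The harmony at that moment is B major triad (B, D#, F#); E#3 is not a chord tone.
It is approached by leap down from B3 and left by step up to F#3.
Leap in, step out — an appoggiatura.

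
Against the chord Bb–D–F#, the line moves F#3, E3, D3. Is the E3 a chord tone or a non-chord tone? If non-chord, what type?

Non-chord tone — a passing tone.

The harmony at that moment is Bb augmented triad (Bb, D, F#); E3 is not a chord tone.
It is approached by step down from F#3 and left by step down to D3.
Step in, step out in the same direction — a passing tone.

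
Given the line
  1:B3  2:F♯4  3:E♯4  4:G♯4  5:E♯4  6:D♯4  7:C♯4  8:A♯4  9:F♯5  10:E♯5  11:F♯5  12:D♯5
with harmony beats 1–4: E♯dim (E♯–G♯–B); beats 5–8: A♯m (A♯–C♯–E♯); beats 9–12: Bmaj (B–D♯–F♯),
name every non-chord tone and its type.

F♯4 (beat 2) — appoggiatura; D♯4 (beat 6) — passing tone; E♯5 (beat 10) — neighbor tone.

The harmony at that moment is E♯ diminished triad (E♯, G♯, B); F♯4 is not a chord tone.
It is approached by leap up from B3 and left by step down to E♯4.
Leap in, step out — an appoggiatura.
The harmony at that moment is A♯ minor triad (A♯, C♯, E♯); D♯4 is not a chord tone.
It is approached by step down from E♯4 and left by step down to C♯4.
Step in, step out in the same direction — a passing tone.
The harmony at that moment is B major triad (B, D♯, F♯); E♯5 is not a chord tone.
It is approached by step down from F♯5 and left by step up to F♯5.
Step away and step back to the same note — a neighbor tone (lower neighbor).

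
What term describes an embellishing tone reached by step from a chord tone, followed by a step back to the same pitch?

Neighbor tone.

Approach: by step. Departure: by step in the opposite direction, back to the starting pitch.
Stepwise on both sides but reversing to return to the same chord tone — a neighbor tone. (Had it continued onward in the same direction it would be a passing tone instead.)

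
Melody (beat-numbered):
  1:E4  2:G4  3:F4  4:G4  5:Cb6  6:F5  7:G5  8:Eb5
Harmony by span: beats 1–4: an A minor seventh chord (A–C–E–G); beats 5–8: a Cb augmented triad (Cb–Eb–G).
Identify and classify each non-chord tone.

F4 (beat 3) — neighbor tone; F5 (beat 6) — appoggiatura.

The harmony at that moment is A minor seventh chord (A, C, E, G); F4 is not a chord tone.
It is approached by step down from G4 and left by step up to G4.
Step away and step back to the same note — a neighbor tone (lower neighbor).
The harmony at that moment is Cb augmented triad (Cb, Eb, G); F5 is not a chord tone.
It is approached by leap down from Cb6 and left by step up to G5.
Leap in, step out — an appoggiatura.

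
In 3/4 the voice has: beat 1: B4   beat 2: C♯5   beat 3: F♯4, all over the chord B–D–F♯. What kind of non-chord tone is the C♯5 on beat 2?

Escape tone.

The harmony at that moment is B minor triad (B, D, F♯); C♯5 is not a chord tone.
It is approached by step up from B4 and left by leap down to F♯4.
Step in, leap out, on a weak beat — an escape tone.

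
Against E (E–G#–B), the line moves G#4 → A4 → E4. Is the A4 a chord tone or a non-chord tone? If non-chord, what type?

Non-chord tone — an escape tone.

The harmony at that moment is E major triad (E, G#, B); A4 is not a chord tone.
It is approached by step up from G#4 and left by leap down to E4.
Step in, leap out — an escape tone.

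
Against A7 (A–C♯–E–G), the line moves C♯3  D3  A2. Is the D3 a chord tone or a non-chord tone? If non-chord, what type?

The harmony at that moment is A dominant seventh chord (A, C♯, E, G); D3 is not a chord tone.
It is approached by step up from C♯3 and left by leap down to A2.
Step in, leap out — an escape tone.

Non-chord tone — an escape tone.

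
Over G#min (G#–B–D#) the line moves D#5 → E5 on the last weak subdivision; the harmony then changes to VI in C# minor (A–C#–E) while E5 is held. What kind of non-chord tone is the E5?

The harmony at that moment is G# minor triad (G#, B, D#); E5 is not a chord tone.
It is approached by step up from D#5 and then sustained as the same pitch into the next harmony.
Arriving early and becoming a chord tone when the harmony changes — an anticipation.

E5 is an anticipation.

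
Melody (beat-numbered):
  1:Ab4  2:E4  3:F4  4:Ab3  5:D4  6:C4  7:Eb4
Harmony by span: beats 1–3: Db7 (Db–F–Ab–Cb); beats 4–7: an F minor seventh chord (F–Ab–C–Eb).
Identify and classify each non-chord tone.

The harmony at that moment is Db dominant seventh chord (Db, F, Ab, Cb); E4 is not a chord tone.
It is approached by leap down from Ab4 and left by step up to F4.
Leap in, step out — an appoggiatura.
The harmony at that moment is F minor seventh chord (F, Ab, C, Eb); D4 is not a chord tone.
It is approached by leap up from Ab3 and left by step down to C4.
Leap in, step out — an appoggiatura.

E4 (beat 2) — appoggiatura; D4 (beat 5) — appoggiatura.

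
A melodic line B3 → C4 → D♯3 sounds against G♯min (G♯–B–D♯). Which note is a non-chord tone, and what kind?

The harmony at that moment is G♯ minor triad (G♯, B, D♯); C4 is not a chord tone.
It is approached by step up from B3 and left by leap down to D♯3.
Step in, leap out — an escape tone.

C4 is an escape tone.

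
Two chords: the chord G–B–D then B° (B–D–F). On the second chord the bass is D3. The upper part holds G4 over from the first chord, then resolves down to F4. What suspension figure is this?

4–3 suspension.

At the second chord the bass is D3. The suspended G4 lies a fourth above the bass; after resolving down by step to F4, the interval above the bass becomes a third.
Suspension figures are named by those two intervals: 4–3.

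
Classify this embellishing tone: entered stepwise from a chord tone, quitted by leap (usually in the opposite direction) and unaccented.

Approach: by step. Departure: by leap. Metric position: weak.
Step in, leap out, from a weak position — an escape tone (échappée). (It is the mirror image of the appoggiatura, which leaps in and steps out on a strong beat.)

Escape tone.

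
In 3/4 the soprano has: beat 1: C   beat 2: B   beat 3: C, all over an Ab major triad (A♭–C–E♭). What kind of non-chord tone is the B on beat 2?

The harmony at that moment is A♭ major triad (A♭, C, E♭); B is not a chord tone.
It is approached by step down from C and left by step up to C.
Step away and step back to the same note — a neighbor tone (lower neighbor).

Lower neighbor tone.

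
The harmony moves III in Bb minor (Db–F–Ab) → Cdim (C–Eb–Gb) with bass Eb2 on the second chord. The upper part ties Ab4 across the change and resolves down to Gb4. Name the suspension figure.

At the second chord the bass is Eb2. The suspended Ab4 lies a fourth above the bass; after resolving down by step to Gb4, the interval above the bass becomes a third.
Suspension figures are named by those two intervals: 4–3.

4–3 suspension.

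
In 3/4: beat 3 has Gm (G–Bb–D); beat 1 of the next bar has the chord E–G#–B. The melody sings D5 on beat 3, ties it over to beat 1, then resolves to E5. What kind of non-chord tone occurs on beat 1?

The harmony at that moment is E major triad (E, G#, B); D5 is not a chord tone.
It is held over (the same pitch as the preceding D5) and left by step up to E5.
Held over from the previous chord and resolving up by step — a retardation.

Retardation.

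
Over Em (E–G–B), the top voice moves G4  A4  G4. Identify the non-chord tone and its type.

A4 is a neighbor tone.

The harmony at that moment is E minor triad (E, G, B); A4 is not a chord tone.
It is approached by step up from G4 and left by step down to G4.
Step away and step back to the same note — a neighbor tone (upper neighbor).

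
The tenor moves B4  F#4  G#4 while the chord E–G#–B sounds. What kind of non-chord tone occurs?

F#4 is an appoggiatura.

The harmony at that moment is E major triad (E, G#, B); F#4 is not a chord tone.
It is approached by leap down from B4 and left by step up to G#4.
Leap in, step out — an appoggiatura.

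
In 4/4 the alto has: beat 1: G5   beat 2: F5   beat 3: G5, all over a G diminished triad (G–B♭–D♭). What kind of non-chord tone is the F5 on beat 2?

Lower neighbor tone.

The harmony at that moment is G diminished triad (G, B♭, D♭); F5 is not a chord tone.
It is approached by step down from G5 and left by step up to G5.
Step away and step back to the same note — a neighbor tone (lower neighbor).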